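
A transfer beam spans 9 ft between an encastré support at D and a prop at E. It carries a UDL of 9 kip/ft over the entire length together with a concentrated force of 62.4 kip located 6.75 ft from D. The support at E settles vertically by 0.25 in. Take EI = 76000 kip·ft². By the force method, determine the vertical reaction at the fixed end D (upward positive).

Choose R_E as the redundant. The primary structure is the cantilever fixed at D.
Deflection at E on the released cantilever, summing each load's contribution:
  UDL 9: wL⁴/(8EI) = 7381/EI
  point load 62.4 at a = 6.75: Pa²(3L − a)/(6EI) = 9595/EI
  δ_0 = 16977/EI
Tip deflection under a unit load at E: L³/(3EI) = 243/EI.
With EI = 76000 kip·ft²: δ_0 = 0.22338 ft and δ_{EE} = 0.003197 ft/kip.
Compatibility — the beam at E must follow the support down by 0.02083 ft: δ_0 − R_E·δ_{EE} = 0.02083, so R_E = (0.22338 − 0.02083)/0.003197 = 63.35 kip.
Vertical equilibrium: R_D = ΣP − R_E = 143.4 − 63.35 = 80.05 kip.

R_D = 80.05 kip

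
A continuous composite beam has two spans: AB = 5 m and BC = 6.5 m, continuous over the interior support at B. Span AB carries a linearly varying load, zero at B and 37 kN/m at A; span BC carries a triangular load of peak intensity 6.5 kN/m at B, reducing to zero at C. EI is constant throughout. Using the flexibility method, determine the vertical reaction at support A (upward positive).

Release continuity at B by inserting a hinge; the redundant is the internal moment M_B. The primary structure is two simply-supported spans AB and BC.
End slopes at the hinge B, treating each span as simply supported:
  span AB: triangular load, peak 37: 7w₀L³/(360EI) = 89.93/EI
  span BC: triangular load, peak 6.5: w₀L³/(45EI) = 39.67/EI
  relative rotation θ_0 = (89.93 + 39.67)/EI = 129.6/EI
A unit hogging moment at B produces rotation L₁/(3EI) + L₂/(3EI) = 3.833/EI.
Compatibility: M_B·(L₁+L₂)/(3EI) = θ_0, giving M_B = 33.81 kN·m (hogging).
Span AB, ΣM about A with M_B applied at B: R_B^{AB}·5 = 154.2 + 33.81, so R_B^{AB} = 37.59 kN and R_A = 92.5 − 37.59 = 54.91 kN.

R_A = 54.91 kN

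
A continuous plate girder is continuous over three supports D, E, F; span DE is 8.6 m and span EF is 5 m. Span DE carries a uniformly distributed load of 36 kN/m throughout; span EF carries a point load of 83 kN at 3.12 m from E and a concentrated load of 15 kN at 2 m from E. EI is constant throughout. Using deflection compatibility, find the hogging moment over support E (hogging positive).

Take M_E as the redundant. Released structure: two simple spans DE and EF with a hinge at E.
End slopes at the hinge E, treating each span as simply supported:
  span DE: UDL 36: wL³/(24EI) = 954.1/EI
  span EF: point load 83 at a = 3.12: Pab(L + b)/(6LEI) = 111.6/EI
  span EF: point load 15 at a = 2: Pab(L + b)/(6LEI) = 24/EI
  relative rotation θ_0 = (954.1 + 135.6)/EI = 1090/EI
A unit hogging moment at E produces rotation L₁/(3EI) + L₂/(3EI) = 4.533/EI.
Slope continuity at E: θ_0 = M_E·4.533/EI, so M_E = 1090/4.533 = 240.4 kN·m (hogging).

M_E = 240.4 kN·m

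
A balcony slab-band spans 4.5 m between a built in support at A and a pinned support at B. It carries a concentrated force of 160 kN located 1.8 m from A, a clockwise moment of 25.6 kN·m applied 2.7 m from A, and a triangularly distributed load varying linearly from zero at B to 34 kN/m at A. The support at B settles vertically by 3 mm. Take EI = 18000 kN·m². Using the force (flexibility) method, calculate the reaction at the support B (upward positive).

Choose R_B as the redundant. The primary structure is the cantilever fixed at A.
Downward deflection at the released point B due to the loads:
  point load 160 at a = 1.8: Pa²(3L − a)/(6EI) = 1011/EI
  clockwise couple 25.6 at a = 2.7: M₀a(2L − a)/(2EI) = 217.7/EI
  triangular load, peak 34 at the fixed end: w₀L⁴/(30EI) = 464.7/EI
  δ_0 = 1693/EI
Tip deflection under a unit load at B: L³/(3EI) = 30.38/EI.
With EI = 18000 kN·m²: δ_0 = 0.094075 m and δ_{BB} = 0.001687 m/kN.
Compatibility — the beam at B must follow the support down by 0.003 m: δ_0 − R_B·δ_{BB} = 0.003, so R_B = (0.094075 − 0.003)/0.001687 = 53.97 kN.

R_B = 53.97 kN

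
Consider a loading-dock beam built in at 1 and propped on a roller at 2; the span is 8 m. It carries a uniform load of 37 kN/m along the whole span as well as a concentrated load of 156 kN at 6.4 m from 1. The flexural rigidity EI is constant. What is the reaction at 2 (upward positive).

Choose R_2 as the redundant. The primary structure is the cantilever fixed at 1.
Deflection at 2 on the released cantilever, summing each load's contribution:
  UDL 37: wL⁴/(8EI) = 18944/EI
  point load 156 at a = 6.4: Pa²(3L − a)/(6EI) = 18743/EI
  δ_0 = 37687/EI
Tip deflection under a unit load at 2: L³/(3EI) = 170.7/EI.
The prop prevents deflection at 2: R_2 = δ_0/δ_{22} = 37687/170.7 = 220.8 kN.

R_2 = 220.8 kN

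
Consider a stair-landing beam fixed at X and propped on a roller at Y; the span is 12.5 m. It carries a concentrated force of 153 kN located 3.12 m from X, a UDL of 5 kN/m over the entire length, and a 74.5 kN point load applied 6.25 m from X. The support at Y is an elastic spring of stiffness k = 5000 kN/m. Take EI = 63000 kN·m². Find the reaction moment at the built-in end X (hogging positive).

Release the roller at Y. Primary structure: cantilever fixed at X.
Free-end deflection of the primary structure under the applied loading (downward +):
  point load 153 at a = 3.12: Pa²(3L − a)/(6EI) = 8534/EI
  UDL 5: wL⁴/(8EI) = 15259/EI
  point load 74.5 at a = 6.25: Pa²(3L − a)/(6EI) = 15157/EI
  δ_0 = 38950/EI
Flexibility coefficient — unit upward force at Y: δ_{YY} = L³/(3EI) = 651/EI.
With EI = 63000 kN·m²: δ_0 = 0.61825 m and δ_{YY} = 0.010334 m/kN.
Compatibility — the spring shortens by R_Y/k under the reaction it provides: δ_0 − R_Y·δ_{YY} = R_Y/k. With 1/k = 0.0002 m/kN, R_Y = δ_0 / (δ_{YY} + 1/k) = 0.61825 / (0.010334 + 0.0002) = 58.69 kN.
Moment equilibrium about X: M_X = Σ(load moments about X) − R_Y·L = 1334 − 58.69×12.5 = 600 kN·m.

M_X = 600 kN·m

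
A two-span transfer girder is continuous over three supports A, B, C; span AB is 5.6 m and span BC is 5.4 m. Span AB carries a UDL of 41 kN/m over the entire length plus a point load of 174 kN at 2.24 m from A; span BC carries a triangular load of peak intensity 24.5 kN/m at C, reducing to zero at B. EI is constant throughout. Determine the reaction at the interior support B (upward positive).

R_B = 274 kN

Insert a hinge at B; M_B is the redundant, and each span becomes simply supported.
End slopes at the hinge B, treating each span as simply supported:
  span AB: UDL 41: wL³/(24EI) = 300/EI
  span AB: point load 174 at a = 2.24: Pab(L + a)/(6LEI) = 305.6/EI
  span BC: triangular load, peak 24.5: 7w₀L³/(360EI) = 75.01/EI
  relative rotation θ_0 = (605.6 + 75.01)/EI = 680.6/EI
A unit hogging moment at B produces rotation L₁/(3EI) + L₂/(3EI) = 3.667/EI.
Compatibility: M_B·(L₁+L₂)/(3EI) = θ_0, giving M_B = 185.6 kN·m (hogging).
Span AB, ΣM about A with M_B applied at B: R_B^{AB}·5.6 = 1033 + 185.6, so R_B^{AB} = 217.5 kN and R_A = 403.6 − 217.5 = 186.1 kN.
Span BC, ΣM about C: R_B^{BC}·5.4 = 119.1 + 185.6, so R_B^{BC} = 56.42 kN and R_C = 66.15 − 56.42 = 9.726 kN.
R_B = 217.5 + 56.42 = 274 kN.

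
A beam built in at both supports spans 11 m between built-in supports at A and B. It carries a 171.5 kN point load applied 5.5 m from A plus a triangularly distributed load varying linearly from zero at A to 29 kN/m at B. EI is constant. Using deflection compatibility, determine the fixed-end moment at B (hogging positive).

M_B = 411.3 kN·m

Take the two fixed-end moments M_A, M_B as redundants; the released structure is the simple span AB.
Simple-span end rotations at A and B under the given loads:
  at A: point load 171.5 at a = 5.5: Pab(L + b)/(6LEI) = 1297/EI
  at B: point load 171.5 at a = 5.5: Pab(L + a)/(6LEI) = 1297/EI
  at A: triangular load, peak 29: 7w₀L³/(360EI) = 750.5/EI
  at B: triangular load, peak 29: w₀L³/(45EI) = 857.8/EI
  θ_A0 = 2048/EI,  θ_B0 = 2155/EI
Flexibility coefficients: a unit moment at one end gives L/(3EI) there and L/(6EI) at the far end, so f₁₁ = f₂₂ = 3.667/EI and f₁₂ = f₂₁ = 1.833/EI.
Compatibility — zero rotation at each built-in end:
  3.667 M_A + 1.833 M_B = 2048
  1.833 M_A + 3.667 M_B = 2155
Solving the pair gives M_A = 352.8 kN·m and M_B = 411.3 kN·m (hogging).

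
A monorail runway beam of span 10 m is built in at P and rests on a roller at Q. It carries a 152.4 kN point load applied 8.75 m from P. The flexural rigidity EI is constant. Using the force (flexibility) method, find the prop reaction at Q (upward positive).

Choose R_Q as the redundant. The primary structure is the cantilever fixed at P.
Deflection at Q on the released cantilever, summing each load's contribution:
  point load 152.4 at a = 8.75: Pa²(3L − a)/(6EI) = 41325/EI
Tip deflection under a unit load at Q: L³/(3EI) = 333.3/EI.
Compatibility at Q: δ_0 − R_Q·δ_{QQ} = 0, so R_Q = 41325/333.3 = 124 kN.

R_Q = 124 kN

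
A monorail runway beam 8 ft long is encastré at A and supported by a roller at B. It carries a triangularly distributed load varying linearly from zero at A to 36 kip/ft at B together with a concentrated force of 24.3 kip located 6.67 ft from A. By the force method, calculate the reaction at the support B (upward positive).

R_B = 97.5 kip

Remove the prop at B; the released (primary) structure is a cantilever built in at A.
Free-end deflection of the primary structure under the applied loading (downward +):
  triangular load, peak 36 at the free end: 11w₀L⁴/(120EI) = 13517/EI
  point load 24.3 at a = 6.67: Pa²(3L − a)/(6EI) = 3123/EI
  δ_0 = 16639/EI
Flexibility coefficient — unit upward force at B: δ_{BB} = L³/(3EI) = 170.7/EI.
The prop prevents deflection at B: R_B = δ_0/δ_{BB} = 16639/170.7 = 97.5 kip.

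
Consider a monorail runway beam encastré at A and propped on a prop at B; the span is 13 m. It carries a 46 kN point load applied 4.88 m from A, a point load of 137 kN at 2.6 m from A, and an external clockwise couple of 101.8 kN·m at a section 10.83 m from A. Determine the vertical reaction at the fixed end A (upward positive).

Release the roller at B. Primary structure: cantilever fixed at A.
Primary-structure tip deflection at B by superposition:
  point load 46 at a = 4.88: Pa²(3L − a)/(6EI) = 6230/EI
  point load 137 at a = 2.6: Pa²(3L − a)/(6EI) = 5618/EI
  clockwise couple 101.8 at a = 10.83: M₀a(2L − a)/(2EI) = 8362/EI
  δ_0 = 20210/EI
Flexibility coefficient — unit upward force at B: δ_{BB} = L³/(3EI) = 732.3/EI.
The prop prevents deflection at B: R_B = δ_0/δ_{BB} = 20210/732.3 = 27.6 kN.
Vertical equilibrium: R_A = ΣP − R_B = 183 − 27.6 = 155.4 kN.

R_A = 155.4 kN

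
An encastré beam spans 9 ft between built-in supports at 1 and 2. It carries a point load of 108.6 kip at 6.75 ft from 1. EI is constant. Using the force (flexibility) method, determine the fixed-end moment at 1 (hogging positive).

M_1 = 45.82 kip·ft

Take the two fixed-end moments M_1, M_2 as redundants; the released structure is the simple span 12.
End rotations of the released simple span under the applied load (×1/EI):
  at 1: point load 108.6 at a = 6.75: Pab(L + b)/(6LEI) = 343.6/EI
  at 2: point load 108.6 at a = 6.75: Pab(L + a)/(6LEI) = 481.1/EI
  θ_10 = 343.6/EI,  θ_20 = 481.1/EI
Flexibility coefficients: a unit moment at one end gives L/(3EI) there and L/(6EI) at the far end, so f₁₁ = f₂₂ = 3/EI and f₁₂ = f₂₁ = 1.5/EI.
Compatibility — zero rotation at each built-in end:
  3 M_1 + 1.5 M_2 = 343.6
  1.5 M_1 + 3 M_2 = 481.1
Solving the pair gives M_1 = 45.82 kip·ft and M_2 = 137.4 kip·ft (hogging).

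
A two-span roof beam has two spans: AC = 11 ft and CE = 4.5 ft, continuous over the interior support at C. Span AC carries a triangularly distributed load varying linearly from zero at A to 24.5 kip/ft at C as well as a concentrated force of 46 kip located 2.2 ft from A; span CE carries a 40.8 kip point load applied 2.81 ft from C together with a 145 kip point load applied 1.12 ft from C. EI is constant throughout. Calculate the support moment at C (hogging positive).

Insert a hinge at C; M_C is the redundant, and each span becomes simply supported.
Discontinuity in slope at C on the released structure — sum the simple-span end rotations:
  span AC: triangular load, peak 24.5: w₀L³/(45EI) = 724.7/EI
  span AC: point load 46 at a = 2.2: Pab(L + a)/(6LEI) = 178.1/EI
  span CE: point load 40.8 at a = 2.81: Pab(L + b)/(6LEI) = 44.42/EI
  span CE: point load 145 at a = 1.12: Pab(L + b)/(6LEI) = 160.2/EI
  relative rotation θ_0 = (902.8 + 204.6)/EI = 1107/EI
A unit hogging moment at C produces rotation L₁/(3EI) + L₂/(3EI) = 5.167/EI.
Slope continuity at C: θ_0 = M_C·5.167/EI, so M_C = 1107/5.167 = 214.3 kip·ft (hogging).

M_C = 214.3 kip·ft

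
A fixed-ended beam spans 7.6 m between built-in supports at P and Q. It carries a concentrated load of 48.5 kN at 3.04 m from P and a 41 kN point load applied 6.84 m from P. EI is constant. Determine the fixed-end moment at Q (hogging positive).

M_Q = 60.63 kN·m

Take the two fixed-end moments M_P, M_Q as redundants; the released structure is the simple span PQ.
On the primary (simply-supported) span, the end slopes from the loading are:
  at P: point load 48.5 at a = 3.04: Pab(L + b)/(6LEI) = 179.3/EI
  at Q: point load 48.5 at a = 3.04: Pab(L + a)/(6LEI) = 156.9/EI
  at P: point load 41 at a = 6.84: Pab(L + b)/(6LEI) = 39.07/EI
  at Q: point load 41 at a = 6.84: Pab(L + a)/(6LEI) = 67.49/EI
  θ_P0 = 218.4/EI,  θ_Q0 = 224.4/EI
Flexibility coefficients: a unit moment at one end gives L/(3EI) there and L/(6EI) at the far end, so f₁₁ = f₂₂ = 2.533/EI and f₁₂ = f₂₁ = 1.267/EI.
Compatibility — zero rotation at each built-in end:
  2.533 M_P + 1.267 M_Q = 218.4
  1.267 M_P + 2.533 M_Q = 224.4
Solving the pair gives M_P = 55.88 kN·m and M_Q = 60.63 kN·m (hogging).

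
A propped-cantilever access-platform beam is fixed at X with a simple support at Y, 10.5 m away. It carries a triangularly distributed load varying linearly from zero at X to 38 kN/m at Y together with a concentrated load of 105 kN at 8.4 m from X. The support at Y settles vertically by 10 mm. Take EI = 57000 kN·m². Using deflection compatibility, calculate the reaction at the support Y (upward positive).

Release the roller at Y. Primary structure: cantilever fixed at X.
Downward deflection at the released point Y due to the loads:
  triangular load, peak 38 at the free end: 11w₀L⁴/(120EI) = 42340/EI
  point load 105 at a = 8.4: Pa²(3L − a)/(6EI) = 28524/EI
  δ_0 = 70864/EI
Tip deflection under a unit load at Y: L³/(3EI) = 385.9/EI.
With EI = 57000 kN·m²: δ_0 = 1.2432 m and δ_{YY} = 0.00677 m/kN.
Compatibility — the beam at Y must follow the support down by 0.01 m: δ_0 − R_Y·δ_{YY} = 0.01, so R_Y = (1.2432 − 0.01)/0.00677 = 182.2 kN.

R_Y = 182.2 kN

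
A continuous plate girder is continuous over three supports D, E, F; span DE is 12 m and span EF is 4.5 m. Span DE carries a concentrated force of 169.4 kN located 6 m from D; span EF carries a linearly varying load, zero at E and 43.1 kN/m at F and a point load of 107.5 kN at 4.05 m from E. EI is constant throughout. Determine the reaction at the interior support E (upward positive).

R_E = 218.7 kN

Release continuity at E by inserting a hinge; the redundant is the internal moment M_E. The primary structure is two simply-supported spans DE and EF.
Rotations at E on the released spans (each span's end-slope, ×1/EI):
  span DE: point load 169.4 at a = 6: Pab(L + a)/(6LEI) = 1525/EI
  span EF: triangular load, peak 43.1: 7w₀L³/(360EI) = 76.37/EI
  span EF: point load 107.5 at a = 4.05: Pab(L + b)/(6LEI) = 35.92/EI
  relative rotation θ_0 = (1525 + 112.3)/EI = 1637/EI
A unit hogging moment at E produces rotation L₁/(3EI) + L₂/(3EI) = 5.5/EI.
Compatibility: M_E·(L₁+L₂)/(3EI) = θ_0, giving M_E = 297.6 kN·m (hogging).
Span DE, ΣM about D with M_E applied at E: R_E^{DE}·12 = 1016 + 297.6, so R_E^{DE} = 109.5 kN and R_D = 169.4 − 109.5 = 59.9 kN.
Span EF, ΣM about F: R_E^{EF}·4.5 = 193.8 + 297.6, so R_E^{EF} = 109.2 kN and R_F = 204.5 − 109.2 = 95.26 kN.
R_E = 109.5 + 109.2 = 218.7 kN.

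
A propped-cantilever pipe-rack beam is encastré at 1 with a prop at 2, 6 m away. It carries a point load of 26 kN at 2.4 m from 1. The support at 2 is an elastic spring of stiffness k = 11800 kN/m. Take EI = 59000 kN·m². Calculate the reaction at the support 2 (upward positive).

Choose R_2 as the redundant. The primary structure is the cantilever fixed at 1.
Free-end deflection of the primary structure under the applied loading (downward +):
  point load 26 at a = 2.4: Pa²(3L − a)/(6EI) = 389.4/EI
Tip deflection under a unit load at 2: L³/(3EI) = 72/EI.
With EI = 59000 kN·m²: δ_0 = 0.0066 m and δ_{22} = 0.00122 m/kN.
Compatibility — the spring shortens by R_2/k under the reaction it provides: δ_0 − R_2·δ_{22} = R_2/k. With 1/k = 0.000085 m/kN, R_2 = δ_0 / (δ_{22} + 1/k) = 0.0066 / (0.00122 + 0.000085) = 5.057 kN.

R_2 = 5.057 kN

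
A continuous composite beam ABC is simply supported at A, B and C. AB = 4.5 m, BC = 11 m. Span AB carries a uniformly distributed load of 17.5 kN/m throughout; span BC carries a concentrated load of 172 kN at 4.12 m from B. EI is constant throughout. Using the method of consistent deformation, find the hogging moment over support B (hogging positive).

M_B = 268.5 kN·m

Release continuity at B by inserting a hinge; the redundant is the internal moment M_B. The primary structure is two simply-supported spans AB and BC.
Discontinuity in slope at B on the released structure — sum the simple-span end rotations:
  span AB: UDL 17.5: wL³/(24EI) = 66.45/EI
  span BC: point load 172 at a = 4.12: Pab(L + b)/(6LEI) = 1321/EI
  relative rotation θ_0 = (66.45 + 1321)/EI = 1387/EI
A unit hogging moment at B produces rotation L₁/(3EI) + L₂/(3EI) = 5.167/EI.
Slope continuity at B: θ_0 = M_B·5.167/EI, so M_B = 1387/5.167 = 268.5 kN·m (hogging).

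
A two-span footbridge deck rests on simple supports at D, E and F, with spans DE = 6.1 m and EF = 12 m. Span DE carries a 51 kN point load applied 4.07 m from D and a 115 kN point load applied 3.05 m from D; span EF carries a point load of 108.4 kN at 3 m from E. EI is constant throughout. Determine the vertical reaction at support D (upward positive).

R_D = 40.83 kN

Take M_E as the redundant. Released structure: two simple spans DE and EF with a hinge at E.
Discontinuity in slope at E on the released structure — sum the simple-span end rotations:
  span DE: point load 51 at a = 4.07: Pab(L + a)/(6LEI) = 117.1/EI
  span DE: point load 115 at a = 3.05: Pab(L + a)/(6LEI) = 267.4/EI
  span EF: point load 108.4 at a = 3: Pab(L + b)/(6LEI) = 853.6/EI
  relative rotation θ_0 = (384.5 + 853.6)/EI = 1238/EI
A unit hogging moment at E produces rotation L₁/(3EI) + L₂/(3EI) = 6.033/EI.
Slope continuity at E: θ_0 = M_E·6.033/EI, so M_E = 1238/6.033 = 205.2 kN·m (hogging).
Span DE, ΣM about D with M_E applied at E: R_E^{DE}·6.1 = 558.3 + 205.2, so R_E^{DE} = 125.2 kN and R_D = 166 − 125.2 = 40.83 kN.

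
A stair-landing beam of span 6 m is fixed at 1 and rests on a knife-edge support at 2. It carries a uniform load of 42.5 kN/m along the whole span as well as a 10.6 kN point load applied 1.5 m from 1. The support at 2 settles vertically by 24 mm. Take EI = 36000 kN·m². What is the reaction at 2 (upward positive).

Release the roller at 2. Primary structure: cantilever fixed at 1.
Deflection at 2 on the released cantilever, summing each load's contribution:
  UDL 42.5: wL⁴/(8EI) = 6885/EI
  point load 10.6 at a = 1.5: Pa²(3L − a)/(6EI) = 65.59/EI
  δ_0 = 6951/EI
Flexibility coefficient — unit upward force at 2: δ_{22} = L³/(3EI) = 72/EI.
With EI = 36000 kN·m²: δ_0 = 0.19307 m and δ_{22} = 0.002 m/kN.
Compatibility — the beam at 2 must follow the support down by 0.024 m: δ_0 − R_2·δ_{22} = 0.024, so R_2 = (0.19307 − 0.024)/0.002 = 84.54 kN.

R_2 = 84.54 kN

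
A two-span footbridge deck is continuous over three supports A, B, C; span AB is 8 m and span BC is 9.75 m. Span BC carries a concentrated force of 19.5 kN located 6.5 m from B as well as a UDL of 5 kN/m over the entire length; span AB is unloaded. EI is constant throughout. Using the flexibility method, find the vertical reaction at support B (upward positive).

R_B = 41.82 kN

Release continuity at B by inserting a hinge; the redundant is the internal moment M_B. The primary structure is two simply-supported spans AB and BC.
Rotations at B on the released spans (each span's end-slope, ×1/EI):
  span BC: point load 19.5 at a = 6.5: Pab(L + b)/(6LEI) = 91.54/EI
  span BC: UDL 5: wL³/(24EI) = 193.1/EI
  relative rotation θ_0 = (0 + 284.6)/EI = 284.6/EI
A unit hogging moment at B produces rotation L₁/(3EI) + L₂/(3EI) = 5.917/EI.
Compatibility: M_B·(L₁+L₂)/(3EI) = θ_0, giving M_B = 48.11 kN·m (hogging).
Span AB, ΣM about A with M_B applied at B: R_B^{AB}·8 = 0 + 48.11, so R_B^{AB} = 6.013 kN and R_A = 0 − 6.013 = -6.013 kN.
Span BC, ΣM about C: R_B^{BC}·9.75 = 301 + 48.11, so R_B^{BC} = 35.81 kN and R_C = 68.25 − 35.81 = 32.44 kN.
R_B = 6.013 + 35.81 = 41.82 kN.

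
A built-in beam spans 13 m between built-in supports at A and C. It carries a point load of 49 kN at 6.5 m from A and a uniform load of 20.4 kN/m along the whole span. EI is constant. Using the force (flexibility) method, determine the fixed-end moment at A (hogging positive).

M_A = 366.9 kN·m

Take the two fixed-end moments M_A, M_C as redundants; the released structure is the simple span AC.
Simple-span end rotations at A and C under the given loads:
  at A: point load 49 at a = 6.5: Pab(L + b)/(6LEI) = 517.6/EI
  at C: point load 49 at a = 6.5: Pab(L + a)/(6LEI) = 517.6/EI
  at A: UDL 20.4: wL³/(24EI) = 1867/EI
  at C: UDL 20.4: wL³/(24EI) = 1867/EI
  θ_A0 = 2385/EI,  θ_C0 = 2385/EI
Flexibility coefficients: a unit moment at one end gives L/(3EI) there and L/(6EI) at the far end, so f₁₁ = f₂₂ = 4.333/EI and f₁₂ = f₂₁ = 2.167/EI.
Compatibility — zero rotation at each built-in end:
  4.333 M_A + 2.167 M_C = 2385
  2.167 M_A + 4.333 M_C = 2385
Solving the pair gives M_A = 366.9 kN·m and M_C = 366.9 kN·m (hogging).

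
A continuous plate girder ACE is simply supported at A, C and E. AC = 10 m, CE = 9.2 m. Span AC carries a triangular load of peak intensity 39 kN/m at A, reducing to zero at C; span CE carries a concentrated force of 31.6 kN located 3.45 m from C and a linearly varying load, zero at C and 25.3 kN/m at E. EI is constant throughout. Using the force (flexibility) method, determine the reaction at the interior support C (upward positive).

Take M_C as the redundant. Released structure: two simple spans AC and CE with a hinge at C.
End slopes at the hinge C, treating each span as simply supported:
  span AC: triangular load, peak 39: 7w₀L³/(360EI) = 758.3/EI
  span CE: point load 31.6 at a = 3.45: Pab(L + b)/(6LEI) = 169.8/EI
  span CE: triangular load, peak 25.3: 7w₀L³/(360EI) = 383.1/EI
  relative rotation θ_0 = (758.3 + 552.8)/EI = 1311/EI
A unit hogging moment at C produces rotation L₁/(3EI) + L₂/(3EI) = 6.4/EI.
Compatibility: M_C·(L₁+L₂)/(3EI) = θ_0, giving M_C = 204.9 kN·m (hogging).
Span AC, ΣM about A with M_C applied at C: R_C^{AC}·10 = 650 + 204.9, so R_C^{AC} = 85.49 kN and R_A = 195 − 85.49 = 109.5 kN.
Span CE, ΣM about E: R_C^{CE}·9.2 = 538.6 + 204.9, so R_C^{CE} = 80.81 kN and R_E = 148 − 80.81 = 67.17 kN.
R_C = 85.49 + 80.81 = 166.3 kN.

R_C = 166.3 kN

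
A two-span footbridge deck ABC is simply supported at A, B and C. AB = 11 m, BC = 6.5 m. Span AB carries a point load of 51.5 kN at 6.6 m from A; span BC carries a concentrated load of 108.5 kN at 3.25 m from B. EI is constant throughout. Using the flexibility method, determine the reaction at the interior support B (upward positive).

R_B = 113.9 kN

Release continuity at B by inserting a hinge; the redundant is the internal moment M_B. The primary structure is two simply-supported spans AB and BC.
Discontinuity in slope at B on the released structure — sum the simple-span end rotations:
  span AB: point load 51.5 at a = 6.6: Pab(L + a)/(6LEI) = 398.8/EI
  span BC: point load 108.5 at a = 3.25: Pab(L + b)/(6LEI) = 286.5/EI
  relative rotation θ_0 = (398.8 + 286.5)/EI = 685.3/EI
A unit hogging moment at B produces rotation L₁/(3EI) + L₂/(3EI) = 5.833/EI.
Compatibility: M_B·(L₁+L₂)/(3EI) = θ_0, giving M_B = 117.5 kN·m (hogging).
Span AB, ΣM about A with M_B applied at B: R_B^{AB}·11 = 339.9 + 117.5, so R_B^{AB} = 41.58 kN and R_A = 51.5 − 41.58 = 9.92 kN.
Span BC, ΣM about C: R_B^{BC}·6.5 = 352.6 + 117.5, so R_B^{BC} = 72.32 kN and R_C = 108.5 − 72.32 = 36.18 kN.
R_B = 41.58 + 72.32 = 113.9 kN.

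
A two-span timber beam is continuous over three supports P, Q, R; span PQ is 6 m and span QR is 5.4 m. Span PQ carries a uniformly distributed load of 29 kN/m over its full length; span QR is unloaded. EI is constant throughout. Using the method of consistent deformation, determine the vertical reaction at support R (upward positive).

R_R = -12.72 kN

Insert a hinge at Q; M_Q is the redundant, and each span becomes simply supported.
Discontinuity in slope at Q on the released structure — sum the simple-span end rotations:
  span PQ: UDL 29: wL³/(24EI) = 261/EI
  relative rotation θ_0 = (261 + 0)/EI = 261/EI
A unit hogging moment at Q produces rotation L₁/(3EI) + L₂/(3EI) = 3.8/EI.
Slope continuity at Q: θ_0 = M_Q·3.8/EI, so M_Q = 261/3.8 = 68.68 kN·m (hogging).
Span QR, ΣM about R: R_Q^{QR}·5.4 = 0 + 68.68, so R_Q^{QR} = 12.72 kN and R_R = 0 − 12.72 = -12.72 kN.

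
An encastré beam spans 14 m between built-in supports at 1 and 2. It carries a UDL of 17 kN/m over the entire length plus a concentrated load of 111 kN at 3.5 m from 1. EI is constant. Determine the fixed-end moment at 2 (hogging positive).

Release both end moments; the primary structure is a simply-supported span 12 with redundants M_1 and M_2.
Simple-span end rotations at 1 and 2 under the given loads:
  at 1: UDL 17: wL³/(24EI) = 1944/EI
  at 2: UDL 17: wL³/(24EI) = 1944/EI
  at 1: point load 111 at a = 3.5: Pab(L + b)/(6LEI) = 1190/EI
  at 2: point load 111 at a = 3.5: Pab(L + a)/(6LEI) = 849.8/EI
  θ_10 = 3133/EI,  θ_20 = 2794/EI
Flexibility coefficients: a unit moment at one end gives L/(3EI) there and L/(6EI) at the far end, so f₁₁ = f₂₂ = 4.667/EI and f₁₂ = f₂₁ = 2.333/EI.
Compatibility — zero rotation at each built-in end:
  4.667 M_1 + 2.333 M_2 = 3133
  2.333 M_1 + 4.667 M_2 = 2794
Solving the pair gives M_1 = 496.2 kN·m and M_2 = 350.5 kN·m (hogging).

M_2 = 350.5 kN·m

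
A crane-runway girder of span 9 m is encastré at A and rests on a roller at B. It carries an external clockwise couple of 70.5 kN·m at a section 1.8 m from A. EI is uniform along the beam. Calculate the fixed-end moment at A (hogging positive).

Remove the prop at B; the released (primary) structure is a cantilever built in at A.
Downward deflection at the released point B due to the loads:
  clockwise couple 70.5 at a = 1.8: M₀a(2L − a)/(2EI) = 1028/EI
Tip deflection under a unit load at B: L³/(3EI) = 243/EI.
The prop prevents deflection at B: R_B = δ_0/δ_{BB} = 1028/243 = 4.23 kN.
Moment equilibrium about A: M_A = Σ(load moments about A) − R_B·L = 70.5 − 4.23×9 = 32.43 kN·m.

M_A = 32.43 kN·m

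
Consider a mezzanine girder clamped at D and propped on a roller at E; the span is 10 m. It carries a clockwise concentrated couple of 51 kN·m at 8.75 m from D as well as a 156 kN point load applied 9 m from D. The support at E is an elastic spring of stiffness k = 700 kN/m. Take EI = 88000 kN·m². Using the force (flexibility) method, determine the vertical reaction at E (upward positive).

Release the roller at E. Primary structure: cantilever fixed at D.
Primary-structure tip deflection at E by superposition:
  clockwise couple 51 at a = 8.75: M₀a(2L − a)/(2EI) = 2510/EI
  point load 156 at a = 9: Pa²(3L − a)/(6EI) = 44226/EI
  δ_0 = 46736/EI
Tip deflection under a unit load at E: L³/(3EI) = 333.3/EI.
With EI = 88000 kN·m²: δ_0 = 0.53109 m and δ_{EE} = 0.003788 m/kN.
Compatibility — the spring shortens by R_E/k under the reaction it provides: δ_0 − R_E·δ_{EE} = R_E/k. With 1/k = 0.001429 m/kN, R_E = δ_0 / (δ_{EE} + 1/k) = 0.53109 / (0.003788 + 0.001429) = 101.8 kN.

R_E = 101.8 kN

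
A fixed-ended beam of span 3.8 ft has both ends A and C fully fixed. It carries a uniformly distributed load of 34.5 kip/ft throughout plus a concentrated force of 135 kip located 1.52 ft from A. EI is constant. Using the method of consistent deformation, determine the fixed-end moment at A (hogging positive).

Take the two fixed-end moments M_A, M_C as redundants; the released structure is the simple span AC.
On the primary (simply-supported) span, the end slopes from the loading are:
  at A: UDL 34.5: wL³/(24EI) = 78.88/EI
  at C: UDL 34.5: wL³/(24EI) = 78.88/EI
  at A: point load 135 at a = 1.52: Pab(L + b)/(6LEI) = 124.8/EI
  at C: point load 135 at a = 1.52: Pab(L + a)/(6LEI) = 109.2/EI
  θ_A0 = 203.6/EI,  θ_C0 = 188/EI
Flexibility coefficients: a unit moment at one end gives L/(3EI) there and L/(6EI) at the far end, so f₁₁ = f₂₂ = 1.267/EI and f₁₂ = f₂₁ = 0.6333/EI.
Compatibility — zero rotation at each built-in end:
  1.267 M_A + 0.6333 M_C = 203.6
  0.6333 M_A + 1.267 M_C = 188
Solving the pair gives M_A = 115.4 kip·ft and M_C = 90.76 kip·ft (hogging).

M_A = 115.4 kip·ft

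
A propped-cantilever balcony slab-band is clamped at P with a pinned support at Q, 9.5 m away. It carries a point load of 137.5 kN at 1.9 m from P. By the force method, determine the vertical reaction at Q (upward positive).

Take the reaction at Q as the redundant and release it; the primary structure is a cantilever fixed at P.
Deflection at Q on the released cantilever, summing each load's contribution:
  point load 137.5 at a = 1.9: Pa²(3L − a)/(6EI) = 2201/EI
Flexibility coefficient — unit upward force at Q: δ_{QQ} = L³/(3EI) = 285.8/EI.
The prop prevents deflection at Q: R_Q = δ_0/δ_{QQ} = 2201/285.8 = 7.7 kN.

R_Q = 7.7 kN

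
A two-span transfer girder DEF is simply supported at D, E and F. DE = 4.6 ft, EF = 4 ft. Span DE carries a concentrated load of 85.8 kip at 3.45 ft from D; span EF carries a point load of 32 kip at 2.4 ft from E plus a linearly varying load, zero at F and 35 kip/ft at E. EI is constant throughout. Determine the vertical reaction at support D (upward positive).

R_D = 7.972 kip

Take M_E as the redundant. Released structure: two simple spans DE and EF with a hinge at E.
Rotations at E on the released spans (each span's end-slope, ×1/EI):
  span DE: point load 85.8 at a = 3.45: Pab(L + a)/(6LEI) = 99.29/EI
  span EF: point load 32 at a = 2.4: Pab(L + b)/(6LEI) = 28.67/EI
  span EF: triangular load, peak 35: w₀L³/(45EI) = 49.78/EI
  relative rotation θ_0 = (99.29 + 78.45)/EI = 177.7/EI
A unit hogging moment at E produces rotation L₁/(3EI) + L₂/(3EI) = 2.867/EI.
Compatibility: M_E·(L₁+L₂)/(3EI) = θ_0, giving M_E = 62 kip·ft (hogging).
Span DE, ΣM about D with M_E applied at E: R_E^{DE}·4.6 = 296 + 62, so R_E^{DE} = 77.83 kip and R_D = 85.8 − 77.83 = 7.972 kip.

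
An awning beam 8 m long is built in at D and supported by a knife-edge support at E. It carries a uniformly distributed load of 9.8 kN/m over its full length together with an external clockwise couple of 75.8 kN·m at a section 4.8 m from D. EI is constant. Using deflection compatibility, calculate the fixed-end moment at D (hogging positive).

Remove the prop at E; the released (primary) structure is a cantilever built in at D.
Free-end deflection of the primary structure under the applied loading (downward +):
  UDL 9.8: wL⁴/(8EI) = 5018/EI
  clockwise couple 75.8 at a = 4.8: M₀a(2L − a)/(2EI) = 2038/EI
  δ_0 = 7055/EI
Flexibility coefficient — unit upward force at E: δ_{EE} = L³/(3EI) = 170.7/EI.
The prop prevents deflection at E: R_E = δ_0/δ_{EE} = 7055/170.7 = 41.34 kN.
Moment equilibrium about D: M_D = Σ(load moments about D) − R_E·L = 389.4 − 41.34×8 = 58.69 kN·m.

M_D = 58.69 kN·m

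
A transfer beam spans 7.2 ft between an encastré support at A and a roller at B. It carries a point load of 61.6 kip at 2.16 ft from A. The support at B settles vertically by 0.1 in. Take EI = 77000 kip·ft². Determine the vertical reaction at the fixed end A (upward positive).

R_A = 59.27 kip

Take the reaction at B as the redundant and release it; the primary structure is a cantilever fixed at A.
Downward deflection at the released point B due to the loads:
  point load 61.6 at a = 2.16: Pa²(3L − a)/(6EI) = 931.2/EI
Flexibility coefficient — unit upward force at B: δ_{BB} = L³/(3EI) = 124.4/EI.
With EI = 77000 kip·ft²: δ_0 = 0.012093 ft and δ_{BB} = 0.001616 ft/kip.
Compatibility — the beam at B must follow the support down by 0.008333 ft: δ_0 − R_B·δ_{BB} = 0.008333, so R_B = (0.012093 − 0.008333)/0.001616 = 2.327 kip.
Vertical equilibrium: R_A = ΣP − R_B = 61.6 − 2.327 = 59.27 kip.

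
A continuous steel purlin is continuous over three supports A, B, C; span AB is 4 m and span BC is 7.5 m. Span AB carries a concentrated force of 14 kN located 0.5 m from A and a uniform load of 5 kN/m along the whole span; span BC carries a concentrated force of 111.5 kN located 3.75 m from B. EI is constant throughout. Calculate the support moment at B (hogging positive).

M_B = 106.9 kN·m

Release continuity at B by inserting a hinge; the redundant is the internal moment M_B. The primary structure is two simply-supported spans AB and BC.
Rotations at B on the released spans (each span's end-slope, ×1/EI):
  span AB: point load 14 at a = 0.5: Pab(L + a)/(6LEI) = 4.594/EI
  span AB: UDL 5: wL³/(24EI) = 13.33/EI
  span BC: point load 111.5 at a = 3.75: Pab(L + b)/(6LEI) = 392/EI
  relative rotation θ_0 = (17.93 + 392)/EI = 409.9/EI
A unit hogging moment at B produces rotation L₁/(3EI) + L₂/(3EI) = 3.833/EI.
Compatibility: M_B·(L₁+L₂)/(3EI) = θ_0, giving M_B = 106.9 kN·m (hogging).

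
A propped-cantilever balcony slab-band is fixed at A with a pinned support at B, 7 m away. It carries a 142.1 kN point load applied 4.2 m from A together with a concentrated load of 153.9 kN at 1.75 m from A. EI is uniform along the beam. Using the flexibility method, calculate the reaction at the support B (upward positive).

R_B = 74.61 kN

Remove the prop at B; the released (primary) structure is a cantilever built in at A.
Free-end deflection of the primary structure under the applied loading (downward +):
  point load 142.1 at a = 4.2: Pa²(3L − a)/(6EI) = 7019/EI
  point load 153.9 at a = 1.75: Pa²(3L − a)/(6EI) = 1512/EI
  δ_0 = 8531/EI
Tip deflection under a unit load at B: L³/(3EI) = 114.3/EI.
The prop prevents deflection at B: R_B = δ_0/δ_{BB} = 8531/114.3 = 74.61 kN.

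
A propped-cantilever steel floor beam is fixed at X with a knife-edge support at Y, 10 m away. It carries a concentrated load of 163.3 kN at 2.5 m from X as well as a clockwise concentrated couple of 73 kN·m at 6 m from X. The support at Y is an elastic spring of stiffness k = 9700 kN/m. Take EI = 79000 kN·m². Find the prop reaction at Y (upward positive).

R_Y = 22.68 kN

Release the roller at Y. Primary structure: cantilever fixed at X.
Downward deflection at the released point Y due to the loads:
  point load 163.3 at a = 2.5: Pa²(3L − a)/(6EI) = 4678/EI
  clockwise couple 73 at a = 6: M₀a(2L − a)/(2EI) = 3066/EI
  δ_0 = 7744/EI
Flexibility coefficient — unit upward force at Y: δ_{YY} = L³/(3EI) = 333.3/EI.
With EI = 79000 kN·m²: δ_0 = 0.098024 m and δ_{YY} = 0.004219 m/kN.
Compatibility — the spring shortens by R_Y/k under the reaction it provides: δ_0 − R_Y·δ_{YY} = R_Y/k. With 1/k = 0.000103 m/kN, R_Y = δ_0 / (δ_{YY} + 1/k) = 0.098024 / (0.004219 + 0.000103) = 22.68 kN.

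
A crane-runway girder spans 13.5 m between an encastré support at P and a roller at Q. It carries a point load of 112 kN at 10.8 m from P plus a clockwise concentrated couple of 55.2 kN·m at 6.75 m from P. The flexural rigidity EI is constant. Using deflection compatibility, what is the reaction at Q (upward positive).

Take the reaction at Q as the redundant and release it; the primary structure is a cantilever fixed at P.
Downward deflection at the released point Q due to the loads:
  point load 112 at a = 10.8: Pa²(3L − a)/(6EI) = 64665/EI
  clockwise couple 55.2 at a = 6.75: M₀a(2L − a)/(2EI) = 3773/EI
  δ_0 = 68438/EI
Flexibility coefficient — unit upward force at Q: δ_{QQ} = L³/(3EI) = 820.1/EI.
Compatibility at Q: δ_0 − R_Q·δ_{QQ} = 0, so R_Q = 68438/820.1 = 83.45 kN.

R_Q = 83.45 kN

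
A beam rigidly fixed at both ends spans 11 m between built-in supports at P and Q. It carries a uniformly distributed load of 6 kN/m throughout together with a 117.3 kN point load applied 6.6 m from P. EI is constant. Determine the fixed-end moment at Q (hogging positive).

Release both end moments; the primary structure is a simply-supported span PQ with redundants M_P and M_Q.
End rotations of the released simple span under the applied load (×1/EI):
  at P: UDL 6: wL³/(24EI) = 332.8/EI
  at Q: UDL 6: wL³/(24EI) = 332.8/EI
  at P: point load 117.3 at a = 6.6: Pab(L + b)/(6LEI) = 794.8/EI
  at Q: point load 117.3 at a = 6.6: Pab(L + a)/(6LEI) = 908.4/EI
  θ_P0 = 1128/EI,  θ_Q0 = 1241/EI
Flexibility coefficients: a unit moment at one end gives L/(3EI) there and L/(6EI) at the far end, so f₁₁ = f₂₂ = 3.667/EI and f₁₂ = f₂₁ = 1.833/EI.
Compatibility — zero rotation at each built-in end:
  3.667 M_P + 1.833 M_Q = 1128
  1.833 M_P + 3.667 M_Q = 1241
Solving the pair gives M_P = 184.4 kN·m and M_Q = 246.3 kN·m (hogging).

M_Q = 246.3 kN·m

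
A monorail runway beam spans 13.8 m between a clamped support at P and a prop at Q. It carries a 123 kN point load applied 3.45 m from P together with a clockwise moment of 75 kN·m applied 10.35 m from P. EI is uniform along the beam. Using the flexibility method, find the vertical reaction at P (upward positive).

R_P = 104.8 kN

Take the reaction at Q as the redundant and release it; the primary structure is a cantilever fixed at P.
Deflection at Q on the released cantilever, summing each load's contribution:
  point load 123 at a = 3.45: Pa²(3L − a)/(6EI) = 9260/EI
  clockwise couple 75 at a = 10.35: M₀a(2L − a)/(2EI) = 6695/EI
  δ_0 = 15955/EI
Tip deflection under a unit load at Q: L³/(3EI) = 876/EI.
Compatibility at Q: δ_0 − R_Q·δ_{QQ} = 0, so R_Q = 15955/876 = 18.21 kN.
Vertical equilibrium: R_P = ΣP − R_Q = 123 − 18.21 = 104.8 kN.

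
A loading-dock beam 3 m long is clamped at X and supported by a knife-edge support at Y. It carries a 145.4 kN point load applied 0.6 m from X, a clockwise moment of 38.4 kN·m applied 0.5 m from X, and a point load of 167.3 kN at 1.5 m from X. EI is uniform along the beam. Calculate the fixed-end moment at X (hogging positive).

M_X = 177.7 kN·m

Take the reaction at Y as the redundant and release it; the primary structure is a cantilever fixed at X.
Primary-structure tip deflection at Y by superposition:
  point load 145.4 at a = 0.6: Pa²(3L − a)/(6EI) = 73.28/EI
  clockwise couple 38.4 at a = 0.5: M₀a(2L − a)/(2EI) = 52.8/EI
  point load 167.3 at a = 1.5: Pa²(3L − a)/(6EI) = 470.5/EI
  δ_0 = 596.6/EI
Tip deflection under a unit load at Y: L³/(3EI) = 9/EI.
Compatibility at Y: δ_0 − R_Y·δ_{YY} = 0, so R_Y = 596.6/9 = 66.29 kN.
Moment equilibrium about X: M_X = Σ(load moments about X) − R_Y·L = 376.6 − 66.29×3 = 177.7 kN·m.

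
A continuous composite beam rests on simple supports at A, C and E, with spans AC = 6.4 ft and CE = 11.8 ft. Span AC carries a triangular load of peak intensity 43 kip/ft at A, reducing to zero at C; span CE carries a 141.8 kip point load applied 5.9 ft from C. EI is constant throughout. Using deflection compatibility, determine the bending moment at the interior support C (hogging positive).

M_C = 239.5 kip·ft

Release continuity at C by inserting a hinge; the redundant is the internal moment M_C. The primary structure is two simply-supported spans AC and CE.
End slopes at the hinge C, treating each span as simply supported:
  span AC: triangular load, peak 43: 7w₀L³/(360EI) = 219.2/EI
  span CE: point load 141.8 at a = 5.9: Pab(L + b)/(6LEI) = 1234/EI
  relative rotation θ_0 = (219.2 + 1234)/EI = 1453/EI
A unit hogging moment at C produces rotation L₁/(3EI) + L₂/(3EI) = 6.067/EI.
Compatibility: M_C·(L₁+L₂)/(3EI) = θ_0, giving M_C = 239.5 kip·ft (hogging).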